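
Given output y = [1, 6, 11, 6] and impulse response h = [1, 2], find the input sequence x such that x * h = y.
Deconvolve y=[1, 6, 11, 6] by h=[1, 2]. Since h[0]=1, solve forward: x[0] = y[0] / 1 = 1; x[1] = (y[1] - 1×2) / 1 = 4; x[2] = (y[2] - 4×2) / 1 = 3. So x = [1, 4, 3]. Check by forward convolution: y[0] = 1×1 = 1; y[1] = 1×2 + 4×1 = 6; y[2] = 4×2 + 3×1 = 11; y[3] = 3×2 = 6

[1, 4, 3]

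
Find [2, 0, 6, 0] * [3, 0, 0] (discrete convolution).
y[0] = 2×3 = 6; y[1] = 2×0 + 0×3 = 0; y[2] = 2×0 + 0×0 + 6×3 = 18; y[3] = 0×0 + 6×0 + 0×3 = 0; y[4] = 6×0 + 0×0 = 0; y[5] = 0×0 = 0

[6, 0, 18, 0, 0, 0]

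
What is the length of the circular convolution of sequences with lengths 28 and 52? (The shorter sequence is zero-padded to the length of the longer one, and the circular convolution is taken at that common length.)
Circular convolution (zero-padding the shorter input) has length max(m, n) = max(28, 52) = 52

52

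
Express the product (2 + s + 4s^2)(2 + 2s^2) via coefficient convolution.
Ascending coefficients: a = [2, 1, 4], b = [2, 0, 2]. c[0] = 2×2 = 4; c[1] = 2×0 + 1×2 = 2; c[2] = 2×2 + 1×0 + 4×2 = 12; c[3] = 1×2 + 4×0 = 2; c[4] = 4×2 = 8. Result coefficients: [4, 2, 12, 2, 8] → 4 + 2s + 12s^2 + 2s^3 + 8s^4

4 + 2s + 12s^2 + 2s^3 + 8s^4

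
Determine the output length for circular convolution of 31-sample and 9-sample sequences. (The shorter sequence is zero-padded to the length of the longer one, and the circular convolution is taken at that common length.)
Circular convolution (zero-padding the shorter input) has length max(m, n) = max(31, 9) = 31

31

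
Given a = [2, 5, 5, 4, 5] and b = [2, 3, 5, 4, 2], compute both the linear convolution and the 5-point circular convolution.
Linear: y_lin[0] = 2×2 = 4; y_lin[1] = 2×3 + 5×2 = 16; y_lin[2] = 2×5 + 5×3 + 5×2 = 35; y_lin[3] = 2×4 + 5×5 + 5×3 + 4×2 = 56; y_lin[4] = 2×2 + 5×4 + 5×5 + 4×3 + 5×2 = 71; y_lin[5] = 5×2 + 5×4 + 4×5 + 5×3 = 65; y_lin[6] = 5×2 + 4×4 + 5×5 = 51; y_lin[7] = 4×2 + 5×4 = 28; y_lin[8] = 5×2 = 10 → [4, 16, 35, 56, 71, 65, 51, 28, 10]. Circular (length 5): y[0] = 2×2 + 5×2 + 5×4 + 4×5 + 5×3 = 69; y[1] = 2×3 + 5×2 + 5×2 + 4×4 + 5×5 = 67; y[2] = 2×5 + 5×3 + 5×2 + 4×2 + 5×4 = 63; y[3] = 2×4 + 5×5 + 5×3 + 4×2 + 5×2 = 66; y[4] = 2×2 + 5×4 + 5×5 + 4×3 + 5×2 = 71 → [69, 67, 63, 66, 71]

Linear: [4, 16, 35, 56, 71, 65, 51, 28, 10], Circular: [69, 67, 63, 66, 71]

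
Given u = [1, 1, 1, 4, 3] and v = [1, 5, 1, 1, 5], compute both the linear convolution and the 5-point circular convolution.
Linear: y_lin[0] = 1×1 = 1; y_lin[1] = 1×5 + 1×1 = 6; y_lin[2] = 1×1 + 1×5 + 1×1 = 7; y_lin[3] = 1×1 + 1×1 + 1×5 + 4×1 = 11; y_lin[4] = 1×5 + 1×1 + 1×1 + 4×5 + 3×1 = 30; y_lin[5] = 1×5 + 1×1 + 4×1 + 3×5 = 25; y_lin[6] = 1×5 + 4×1 + 3×1 = 12; y_lin[7] = 4×5 + 3×1 = 23; y_lin[8] = 3×5 = 15 → [1, 6, 7, 11, 30, 25, 12, 23, 15]. Circular (length 5): y[0] = 1×1 + 1×5 + 1×1 + 4×1 + 3×5 = 26; y[1] = 1×5 + 1×1 + 1×5 + 4×1 + 3×1 = 18; y[2] = 1×1 + 1×5 + 1×1 + 4×5 + 3×1 = 30; y[3] = 1×1 + 1×1 + 1×5 + 4×1 + 3×5 = 26; y[4] = 1×5 + 1×1 + 1×1 + 4×5 + 3×1 = 30 → [26, 18, 30, 26, 30]

Linear: [1, 6, 7, 11, 30, 25, 12, 23, 15], Circular: [26, 18, 30, 26, 30]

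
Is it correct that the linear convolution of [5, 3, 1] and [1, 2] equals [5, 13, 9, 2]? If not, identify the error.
Recompute linear convolution of [5, 3, 1] and [1, 2]: y[0] = 5×1 = 5; y[1] = 5×2 + 3×1 = 13; y[2] = 3×2 + 1×1 = 7; y[3] = 1×2 = 2 → [5, 13, 7, 2]. Compare to given [5, 13, 9, 2]: they differ at index 2: given 9, correct 7, so answer: No

No. Error at index 2: given 9, correct 7.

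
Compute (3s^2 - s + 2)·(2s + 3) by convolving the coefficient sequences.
Ascending coefficients: a = [2, -1, 3], b = [3, 2]. c[0] = 2×3 = 6; c[1] = 2×2 + -1×3 = 1; c[2] = -1×2 + 3×3 = 7; c[3] = 3×2 = 6. Result coefficients: [6, 1, 7, 6] → 6s^3 + 7s^2 + s + 6

6s^3 + 7s^2 + s + 6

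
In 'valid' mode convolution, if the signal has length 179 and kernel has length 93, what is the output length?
'Valid' mode counts only positions where the kernel fully overlaps the signal: m - n + 1 = 179 - 93 + 1 = 87

87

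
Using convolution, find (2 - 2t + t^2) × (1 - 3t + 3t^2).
Ascending coefficients: a = [2, -2, 1], b = [1, -3, 3]. c[0] = 2×1 = 2; c[1] = 2×-3 + -2×1 = -8; c[2] = 2×3 + -2×-3 + 1×1 = 13; c[3] = -2×3 + 1×-3 = -9; c[4] = 1×3 = 3. Result coefficients: [2, -8, 13, -9, 3] → 2 - 8t + 13t^2 - 9t^3 + 3t^4

2 - 8t + 13t^2 - 9t^3 + 3t^4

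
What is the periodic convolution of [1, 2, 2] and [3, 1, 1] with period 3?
Use y[k] = Σ_j x[j]·h[(k-j) mod 3]. y[0] = 1×3 + 2×1 + 2×1 = 7; y[1] = 1×1 + 2×3 + 2×1 = 9; y[2] = 1×1 + 2×1 + 2×3 = 9. Result: [7, 9, 9]

[7, 9, 9]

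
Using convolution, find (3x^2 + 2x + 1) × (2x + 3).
Ascending coefficients: a = [1, 2, 3], b = [3, 2]. c[0] = 1×3 = 3; c[1] = 1×2 + 2×3 = 8; c[2] = 2×2 + 3×3 = 13; c[3] = 3×2 = 6. Result coefficients: [3, 8, 13, 6] → 6x^3 + 13x^2 + 8x + 3

6x^3 + 13x^2 + 8x + 3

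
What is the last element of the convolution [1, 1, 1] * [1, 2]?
Use y[k] = Σ_i a[i]·b[k-i] at k=3. y[3] = 1×2 = 2

2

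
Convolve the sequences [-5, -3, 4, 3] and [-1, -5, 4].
y[0] = -5×-1 = 5; y[1] = -5×-5 + -3×-1 = 28; y[2] = -5×4 + -3×-5 + 4×-1 = -9; y[3] = -3×4 + 4×-5 + 3×-1 = -35; y[4] = 4×4 + 3×-5 = 1; y[5] = 3×4 = 12

[5, 28, -9, -35, 1, 12]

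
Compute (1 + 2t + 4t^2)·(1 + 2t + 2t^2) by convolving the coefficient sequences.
Ascending coefficients: a = [1, 2, 4], b = [1, 2, 2]. c[0] = 1×1 = 1; c[1] = 1×2 + 2×1 = 4; c[2] = 1×2 + 2×2 + 4×1 = 10; c[3] = 2×2 + 4×2 = 12; c[4] = 4×2 = 8. Result coefficients: [1, 4, 10, 12, 8] → 1 + 4t + 10t^2 + 12t^3 + 8t^4

1 + 4t + 10t^2 + 12t^3 + 8t^4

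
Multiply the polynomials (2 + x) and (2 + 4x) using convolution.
Ascending coefficients: a = [2, 1], b = [2, 4]. c[0] = 2×2 = 4; c[1] = 2×4 + 1×2 = 10; c[2] = 1×4 = 4. Result coefficients: [4, 10, 4] → 4 + 10x + 4x^2

4 + 10x + 4x^2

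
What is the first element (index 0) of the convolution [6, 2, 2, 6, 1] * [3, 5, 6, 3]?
Use y[k] = Σ_i a[i]·b[k-i] at k=0. y[0] = 6×3 = 18

18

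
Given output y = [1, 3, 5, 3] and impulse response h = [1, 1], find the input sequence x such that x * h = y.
Deconvolve y=[1, 3, 5, 3] by h=[1, 1]. Since h[0]=1, solve forward: x[0] = y[0] / 1 = 1; x[1] = (y[1] - 1×1) / 1 = 2; x[2] = (y[2] - 2×1) / 1 = 3. So x = [1, 2, 3]. Check by forward convolution: y[0] = 1×1 = 1; y[1] = 1×1 + 2×1 = 3; y[2] = 2×1 + 3×1 = 5; y[3] = 3×1 = 3

[1, 2, 3]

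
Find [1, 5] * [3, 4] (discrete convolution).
y[0] = 1×3 = 3; y[1] = 1×4 + 5×3 = 19; y[2] = 5×4 = 20

[3, 19, 20]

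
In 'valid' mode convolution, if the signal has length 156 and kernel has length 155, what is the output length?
'Valid' mode counts only positions where the kernel fully overlaps the signal: m - n + 1 = 156 - 155 + 1 = 2

2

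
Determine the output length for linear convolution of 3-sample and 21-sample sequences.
Linear/full convolution length: m + n - 1 = 3 + 21 - 1 = 23

23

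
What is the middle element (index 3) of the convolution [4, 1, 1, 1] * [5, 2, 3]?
Use y[k] = Σ_i a[i]·b[k-i] at k=3. y[3] = 1×3 + 1×2 + 1×5 = 10

10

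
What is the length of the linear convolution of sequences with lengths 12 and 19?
Linear/full convolution length: m + n - 1 = 12 + 19 - 1 = 30

30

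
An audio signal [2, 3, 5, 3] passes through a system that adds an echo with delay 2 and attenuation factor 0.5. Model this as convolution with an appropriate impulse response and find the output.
Direct-path + delayed-attenuated-path model → impulse response h = [1, 0, 0.5] (1 at lag 0, 0.5 at lag 2). Output y[n] = x[n] + 0.5·x[n - 2] (with x[n] = 0 outside 0..3): y[0] = 2 + 0.5×0 = 2; y[1] = 3 + 0.5×0 = 3; y[2] = 5 + 0.5×2 = 6.0; y[3] = 3 + 0.5×3 = 4.5; y[4] = 0 + 0.5×5 = 2.5; y[5] = 0 + 0.5×3 = 1.5. So y = [2, 3, 6.0, 4.5, 2.5, 1.5]

[2, 3, 6.0, 4.5, 2.5, 1.5]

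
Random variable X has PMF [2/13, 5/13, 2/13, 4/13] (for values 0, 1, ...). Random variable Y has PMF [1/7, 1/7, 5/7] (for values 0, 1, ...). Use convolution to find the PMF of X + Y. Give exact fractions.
P(X+Y=k) = Σ_i P(X=i)·P(Y=k-i) — a convolution of [2/13, 5/13, 2/13, 4/13] and [1/7, 1/7, 5/7]. P(X+Y=0) = (2/13)×(1/7) = 2/91; P(X+Y=1) = (2/13)×(1/7) + (5/13)×(1/7) = 2/91 + 5/91 = 1/13; P(X+Y=2) = (2/13)×(5/7) + (5/13)×(1/7) + (2/13)×(1/7) = 10/91 + 5/91 + 2/91 = 17/91; P(X+Y=3) = (5/13)×(5/7) + (2/13)×(1/7) + (4/13)×(1/7) = 25/91 + 2/91 + 4/91 = 31/91; P(X+Y=4) = (2/13)×(5/7) + (4/13)×(1/7) = 10/91 + 4/91 = 2/13; P(X+Y=5) = (4/13)×(5/7) = 20/91. PMF: [2/91, 1/13, 17/91, 31/91, 2/13, 20/91] (sums to 1 ✓)

[2/91, 1/13, 17/91, 31/91, 2/13, 20/91]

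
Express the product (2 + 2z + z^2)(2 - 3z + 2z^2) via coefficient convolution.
Ascending coefficients: a = [2, 2, 1], b = [2, -3, 2]. c[0] = 2×2 = 4; c[1] = 2×-3 + 2×2 = -2; c[2] = 2×2 + 2×-3 + 1×2 = 0; c[3] = 2×2 + 1×-3 = 1; c[4] = 1×2 = 2. Result coefficients: [4, -2, 0, 1, 2] → 4 - 2z + z^3 + 2z^4

4 - 2z + z^3 + 2z^4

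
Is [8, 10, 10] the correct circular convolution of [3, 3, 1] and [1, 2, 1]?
Recompute circular convolution of [3, 3, 1] and [1, 2, 1]: y[0] = 3×1 + 3×1 + 1×2 = 8; y[1] = 3×2 + 3×1 + 1×1 = 10; y[2] = 3×1 + 3×2 + 1×1 = 10 → [8, 10, 10]. Given [8, 10, 10] matches, so answer: Yes

Yes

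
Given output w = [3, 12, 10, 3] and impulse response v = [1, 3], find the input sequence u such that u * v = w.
Deconvolve w=[3, 12, 10, 3] by v=[1, 3]. Since v[0]=1, solve forward: u[0] = w[0] / 1 = 3; u[1] = (w[1] - 3×3) / 1 = 3; u[2] = (w[2] - 3×3) / 1 = 1. So u = [3, 3, 1]. Check by forward convolution: w[0] = 3×1 = 3; w[1] = 3×3 + 3×1 = 12; w[2] = 3×3 + 1×1 = 10; w[3] = 1×3 = 3

[3, 3, 1]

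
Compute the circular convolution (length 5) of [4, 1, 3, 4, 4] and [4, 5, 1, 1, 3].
Use y[k] = Σ_j f[j]·g[(k-j) mod 5]. y[0] = 4×4 + 1×3 + 3×1 + 4×1 + 4×5 = 46; y[1] = 4×5 + 1×4 + 3×3 + 4×1 + 4×1 = 41; y[2] = 4×1 + 1×5 + 3×4 + 4×3 + 4×1 = 37; y[3] = 4×1 + 1×1 + 3×5 + 4×4 + 4×3 = 48; y[4] = 4×3 + 1×1 + 3×1 + 4×5 + 4×4 = 52. Result: [46, 41, 37, 48, 52]

[46, 41, 37, 48, 52]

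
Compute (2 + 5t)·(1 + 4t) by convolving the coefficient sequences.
Ascending coefficients: a = [2, 5], b = [1, 4]. c[0] = 2×1 = 2; c[1] = 2×4 + 5×1 = 13; c[2] = 5×4 = 20. Result coefficients: [2, 13, 20] → 2 + 13t + 20t^2

2 + 13t + 20t^2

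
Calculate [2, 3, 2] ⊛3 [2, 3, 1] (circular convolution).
Use y[k] = Σ_j f[j]·g[(k-j) mod 3]. y[0] = 2×2 + 3×1 + 2×3 = 13; y[1] = 2×3 + 3×2 + 2×1 = 14; y[2] = 2×1 + 3×3 + 2×2 = 15. Result: [13, 14, 15]

[13, 14, 15]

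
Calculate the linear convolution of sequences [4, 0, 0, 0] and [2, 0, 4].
y[0] = 4×2 = 8; y[1] = 4×0 + 0×2 = 0; y[2] = 4×4 + 0×0 + 0×2 = 16; y[3] = 0×4 + 0×0 + 0×2 = 0; y[4] = 0×4 + 0×0 = 0; y[5] = 0×4 = 0

[8, 0, 16, 0, 0, 0]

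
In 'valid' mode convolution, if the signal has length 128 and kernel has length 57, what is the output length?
'Valid' mode counts only positions where the kernel fully overlaps the signal: m - n + 1 = 128 - 57 + 1 = 72

72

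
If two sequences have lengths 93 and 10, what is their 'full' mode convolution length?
Linear/full convolution length: m + n - 1 = 93 + 10 - 1 = 102

102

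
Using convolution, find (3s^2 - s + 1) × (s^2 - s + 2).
Ascending coefficients: a = [1, -1, 3], b = [2, -1, 1]. c[0] = 1×2 = 2; c[1] = 1×-1 + -1×2 = -3; c[2] = 1×1 + -1×-1 + 3×2 = 8; c[3] = -1×1 + 3×-1 = -4; c[4] = 3×1 = 3. Result coefficients: [2, -3, 8, -4, 3] → 3s^4 - 4s^3 + 8s^2 - 3s + 2

3s^4 - 4s^3 + 8s^2 - 3s + 2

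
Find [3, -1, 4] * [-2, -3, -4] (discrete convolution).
y[0] = 3×-2 = -6; y[1] = 3×-3 + -1×-2 = -7; y[2] = 3×-4 + -1×-3 + 4×-2 = -17; y[3] = -1×-4 + 4×-3 = -8; y[4] = 4×-4 = -16

[-6, -7, -17, -8, -16]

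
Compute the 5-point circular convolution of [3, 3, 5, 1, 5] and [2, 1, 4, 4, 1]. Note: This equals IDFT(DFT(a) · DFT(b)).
Either evaluate y[k] = Σ_j a[j]·b[(k-j) mod 5] directly, or use IDFT(DFT(a) · DFT(b)). y[0] = 3×2 + 3×1 + 5×4 + 1×4 + 5×1 = 38; y[1] = 3×1 + 3×2 + 5×1 + 1×4 + 5×4 = 38; y[2] = 3×4 + 3×1 + 5×2 + 1×1 + 5×4 = 46; y[3] = 3×4 + 3×4 + 5×1 + 1×2 + 5×1 = 36; y[4] = 3×1 + 3×4 + 5×4 + 1×1 + 5×2 = 46. Result: [38, 38, 46, 36, 46]

[38, 38, 46, 36, 46]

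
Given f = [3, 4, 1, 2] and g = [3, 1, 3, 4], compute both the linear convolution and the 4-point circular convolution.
Linear: y_lin[0] = 3×3 = 9; y_lin[1] = 3×1 + 4×3 = 15; y_lin[2] = 3×3 + 4×1 + 1×3 = 16; y_lin[3] = 3×4 + 4×3 + 1×1 + 2×3 = 31; y_lin[4] = 4×4 + 1×3 + 2×1 = 21; y_lin[5] = 1×4 + 2×3 = 10; y_lin[6] = 2×4 = 8 → [9, 15, 16, 31, 21, 10, 8]. Circular (length 4): y[0] = 3×3 + 4×4 + 1×3 + 2×1 = 30; y[1] = 3×1 + 4×3 + 1×4 + 2×3 = 25; y[2] = 3×3 + 4×1 + 1×3 + 2×4 = 24; y[3] = 3×4 + 4×3 + 1×1 + 2×3 = 31 → [30, 25, 24, 31]

Linear: [9, 15, 16, 31, 21, 10, 8], Circular: [30, 25, 24, 31]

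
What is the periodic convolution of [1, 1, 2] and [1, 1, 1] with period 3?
Use y[k] = Σ_j s[j]·t[(k-j) mod 3]. y[0] = 1×1 + 1×1 + 2×1 = 4; y[1] = 1×1 + 1×1 + 2×1 = 4; y[2] = 1×1 + 1×1 + 2×1 = 4. Result: [4, 4, 4]

[4, 4, 4]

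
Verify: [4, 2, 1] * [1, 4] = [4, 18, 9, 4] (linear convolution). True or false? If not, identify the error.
Recompute linear convolution of [4, 2, 1] and [1, 4]: y[0] = 4×1 = 4; y[1] = 4×4 + 2×1 = 18; y[2] = 2×4 + 1×1 = 9; y[3] = 1×4 = 4 → [4, 18, 9, 4]. Given [4, 18, 9, 4] matches, so answer: Yes

Yes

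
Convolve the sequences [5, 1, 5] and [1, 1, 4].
y[0] = 5×1 = 5; y[1] = 5×1 + 1×1 = 6; y[2] = 5×4 + 1×1 + 5×1 = 26; y[3] = 1×4 + 5×1 = 9; y[4] = 5×4 = 20

[5, 6, 26, 9, 20]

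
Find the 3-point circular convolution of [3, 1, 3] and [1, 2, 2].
Use y[k] = Σ_j x[j]·h[(k-j) mod 3]. y[0] = 3×1 + 1×2 + 3×2 = 11; y[1] = 3×2 + 1×1 + 3×2 = 13; y[2] = 3×2 + 1×2 + 3×1 = 11. Result: [11, 13, 11]

[11, 13, 11]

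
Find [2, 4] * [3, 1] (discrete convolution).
y[0] = 2×3 = 6; y[1] = 2×1 + 4×3 = 14; y[2] = 4×1 = 4

[6, 14, 4]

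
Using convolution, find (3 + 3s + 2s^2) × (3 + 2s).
Ascending coefficients: a = [3, 3, 2], b = [3, 2]. c[0] = 3×3 = 9; c[1] = 3×2 + 3×3 = 15; c[2] = 3×2 + 2×3 = 12; c[3] = 2×2 = 4. Result coefficients: [9, 15, 12, 4] → 9 + 15s + 12s^2 + 4s^3

9 + 15s + 12s^2 + 4s^3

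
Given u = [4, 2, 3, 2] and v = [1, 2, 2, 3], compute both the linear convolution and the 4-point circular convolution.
Linear: y_lin[0] = 4×1 = 4; y_lin[1] = 4×2 + 2×1 = 10; y_lin[2] = 4×2 + 2×2 + 3×1 = 15; y_lin[3] = 4×3 + 2×2 + 3×2 + 2×1 = 24; y_lin[4] = 2×3 + 3×2 + 2×2 = 16; y_lin[5] = 3×3 + 2×2 = 13; y_lin[6] = 2×3 = 6 → [4, 10, 15, 24, 16, 13, 6]. Circular (length 4): y[0] = 4×1 + 2×3 + 3×2 + 2×2 = 20; y[1] = 4×2 + 2×1 + 3×3 + 2×2 = 23; y[2] = 4×2 + 2×2 + 3×1 + 2×3 = 21; y[3] = 4×3 + 2×2 + 3×2 + 2×1 = 24 → [20, 23, 21, 24]

Linear: [4, 10, 15, 24, 16, 13, 6], Circular: [20, 23, 21, 24]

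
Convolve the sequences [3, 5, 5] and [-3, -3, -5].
y[0] = 3×-3 = -9; y[1] = 3×-3 + 5×-3 = -24; y[2] = 3×-5 + 5×-3 + 5×-3 = -45; y[3] = 5×-5 + 5×-3 = -40; y[4] = 5×-5 = -25

[-9, -24, -45, -40, -25]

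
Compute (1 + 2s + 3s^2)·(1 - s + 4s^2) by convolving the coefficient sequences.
Ascending coefficients: a = [1, 2, 3], b = [1, -1, 4]. c[0] = 1×1 = 1; c[1] = 1×-1 + 2×1 = 1; c[2] = 1×4 + 2×-1 + 3×1 = 5; c[3] = 2×4 + 3×-1 = 5; c[4] = 3×4 = 12. Result coefficients: [1, 1, 5, 5, 12] → 1 + s + 5s^2 + 5s^3 + 12s^4

1 + s + 5s^2 + 5s^3 + 12s^4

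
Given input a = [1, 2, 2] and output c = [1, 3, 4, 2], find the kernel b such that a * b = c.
Output length 4 = len(a) + len(b) - 1 ⇒ len(b) = 2. Solve b forward using b[k] = (c[k] - Σ_{i≥1} a[i]·b[k-i]) / a[0]: b[0] = c[0] / a[0] = 1 / 1 = 1; b[1] = (c[1] - 2×1) / a[0] = (3 - 2×1) / 1 = 1. So b = [1, 1]. Forward-check [1, 2, 2] * [1, 1]: c[0] = 1×1 = 1; c[1] = 1×1 + 2×1 = 3; c[2] = 2×1 + 2×1 = 4; c[3] = 2×1 = 2 → [1, 3, 4, 2] ✓

[1, 1]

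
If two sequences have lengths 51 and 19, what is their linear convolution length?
Linear/full convolution length: m + n - 1 = 51 + 19 - 1 = 69

69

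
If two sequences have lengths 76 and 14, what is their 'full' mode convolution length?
Linear/full convolution length: m + n - 1 = 76 + 14 - 1 = 89

89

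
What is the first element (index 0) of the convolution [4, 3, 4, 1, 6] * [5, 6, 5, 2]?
Use y[k] = Σ_i a[i]·b[k-i] at k=0. y[0] = 4×5 = 20

20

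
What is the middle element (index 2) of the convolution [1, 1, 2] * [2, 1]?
Use y[k] = Σ_i a[i]·b[k-i] at k=2. y[2] = 1×1 + 2×2 = 5

5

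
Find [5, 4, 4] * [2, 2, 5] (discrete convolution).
y[0] = 5×2 = 10; y[1] = 5×2 + 4×2 = 18; y[2] = 5×5 + 4×2 + 4×2 = 41; y[3] = 4×5 + 4×2 = 28; y[4] = 4×5 = 20

[10, 18, 41, 28, 20]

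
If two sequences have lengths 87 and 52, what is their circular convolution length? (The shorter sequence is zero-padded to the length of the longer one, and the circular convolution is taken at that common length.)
Circular convolution (zero-padding the shorter input) has length max(m, n) = max(87, 52) = 87

87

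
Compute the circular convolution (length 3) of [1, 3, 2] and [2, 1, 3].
Use y[k] = Σ_j f[j]·g[(k-j) mod 3]. y[0] = 1×2 + 3×3 + 2×1 = 13; y[1] = 1×1 + 3×2 + 2×3 = 13; y[2] = 1×3 + 3×1 + 2×2 = 10. Result: [13, 13, 10]

[13, 13, 10]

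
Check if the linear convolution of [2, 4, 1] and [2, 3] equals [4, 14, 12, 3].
Recompute linear convolution of [2, 4, 1] and [2, 3]: y[0] = 2×2 = 4; y[1] = 2×3 + 4×2 = 14; y[2] = 4×3 + 1×2 = 14; y[3] = 1×3 = 3 → [4, 14, 14, 3]. Compare to given [4, 14, 12, 3]: they differ at index 2: given 12, correct 14, so answer: No

No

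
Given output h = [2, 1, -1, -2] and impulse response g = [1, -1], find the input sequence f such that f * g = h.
Deconvolve h=[2, 1, -1, -2] by g=[1, -1]. Since g[0]=1, solve forward: f[0] = h[0] / 1 = 2; f[1] = (h[1] - 2×-1) / 1 = 3; f[2] = (h[2] - 3×-1) / 1 = 2. So f = [2, 3, 2]. Check by forward convolution: h[0] = 2×1 = 2; h[1] = 2×-1 + 3×1 = 1; h[2] = 3×-1 + 2×1 = -1; h[3] = 2×-1 = -2

[2, 3, 2]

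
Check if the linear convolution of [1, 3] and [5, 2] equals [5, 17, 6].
Recompute linear convolution of [1, 3] and [5, 2]: y[0] = 1×5 = 5; y[1] = 1×2 + 3×5 = 17; y[2] = 3×2 = 6 → [5, 17, 6]. Given [5, 17, 6] matches, so answer: Yes

Yes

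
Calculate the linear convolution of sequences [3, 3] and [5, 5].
y[0] = 3×5 = 15; y[1] = 3×5 + 3×5 = 30; y[2] = 3×5 = 15

[15, 30, 15]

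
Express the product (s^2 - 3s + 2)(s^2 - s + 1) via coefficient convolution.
Ascending coefficients: a = [2, -3, 1], b = [1, -1, 1]. c[0] = 2×1 = 2; c[1] = 2×-1 + -3×1 = -5; c[2] = 2×1 + -3×-1 + 1×1 = 6; c[3] = -3×1 + 1×-1 = -4; c[4] = 1×1 = 1. Result coefficients: [2, -5, 6, -4, 1] → s^4 - 4s^3 + 6s^2 - 5s + 2

s^4 - 4s^3 + 6s^2 - 5s + 2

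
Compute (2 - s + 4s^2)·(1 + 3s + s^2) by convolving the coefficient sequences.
Ascending coefficients: a = [2, -1, 4], b = [1, 3, 1]. c[0] = 2×1 = 2; c[1] = 2×3 + -1×1 = 5; c[2] = 2×1 + -1×3 + 4×1 = 3; c[3] = -1×1 + 4×3 = 11; c[4] = 4×1 = 4. Result coefficients: [2, 5, 3, 11, 4] → 2 + 5s + 3s^2 + 11s^3 + 4s^4

2 + 5s + 3s^2 + 11s^3 + 4s^4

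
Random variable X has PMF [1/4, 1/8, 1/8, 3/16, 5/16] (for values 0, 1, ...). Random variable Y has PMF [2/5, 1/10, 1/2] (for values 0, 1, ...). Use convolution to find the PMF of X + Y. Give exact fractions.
P(X+Y=k) = Σ_i P(X=i)·P(Y=k-i) — a convolution of [1/4, 1/8, 1/8, 3/16, 5/16] and [2/5, 1/10, 1/2]. P(X+Y=0) = (1/4)×(2/5) = 1/10; P(X+Y=1) = (1/4)×(1/10) + (1/8)×(2/5) = 1/40 + 1/20 = 3/40; P(X+Y=2) = (1/4)×(1/2) + (1/8)×(1/10) + (1/8)×(2/5) = 1/8 + 1/80 + 1/20 = 3/16; P(X+Y=3) = (1/8)×(1/2) + (1/8)×(1/10) + (3/16)×(2/5) = 1/16 + 1/80 + 3/40 = 3/20; P(X+Y=4) = (1/8)×(1/2) + (3/16)×(1/10) + (5/16)×(2/5) = 1/16 + 3/160 + 1/8 = 33/160; P(X+Y=5) = (3/16)×(1/2) + (5/16)×(1/10) = 3/32 + 1/32 = 1/8; P(X+Y=6) = (5/16)×(1/2) = 5/32. PMF: [1/10, 3/40, 3/16, 3/20, 33/160, 1/8, 5/32] (sums to 1 ✓)

[1/10, 3/40, 3/16, 3/20, 33/160, 1/8, 5/32]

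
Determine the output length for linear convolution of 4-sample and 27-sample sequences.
Linear/full convolution length: m + n - 1 = 4 + 27 - 1 = 30

30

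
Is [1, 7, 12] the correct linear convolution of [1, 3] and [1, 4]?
Recompute linear convolution of [1, 3] and [1, 4]: y[0] = 1×1 = 1; y[1] = 1×4 + 3×1 = 7; y[2] = 3×4 = 12 → [1, 7, 12]. Given [1, 7, 12] matches, so answer: Yes

Yes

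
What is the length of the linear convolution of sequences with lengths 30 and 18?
Linear/full convolution length: m + n - 1 = 30 + 18 - 1 = 47

47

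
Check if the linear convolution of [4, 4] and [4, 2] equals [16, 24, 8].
Recompute linear convolution of [4, 4] and [4, 2]: y[0] = 4×4 = 16; y[1] = 4×2 + 4×4 = 24; y[2] = 4×2 = 8 → [16, 24, 8]. Given [16, 24, 8] matches, so answer: Yes

Yes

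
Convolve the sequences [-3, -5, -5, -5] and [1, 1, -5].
y[0] = -3×1 = -3; y[1] = -3×1 + -5×1 = -8; y[2] = -3×-5 + -5×1 + -5×1 = 5; y[3] = -5×-5 + -5×1 + -5×1 = 15; y[4] = -5×-5 + -5×1 = 20; y[5] = -5×-5 = 25

[-3, -8, 5, 15, 20, 25]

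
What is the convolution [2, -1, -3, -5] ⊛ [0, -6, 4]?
y[0] = 2×0 = 0; y[1] = 2×-6 + -1×0 = -12; y[2] = 2×4 + -1×-6 + -3×0 = 14; y[3] = -1×4 + -3×-6 + -5×0 = 14; y[4] = -3×4 + -5×-6 = 18; y[5] = -5×4 = -20

[0, -12, 14, 14, 18, -20]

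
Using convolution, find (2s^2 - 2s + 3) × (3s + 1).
Ascending coefficients: a = [3, -2, 2], b = [1, 3]. c[0] = 3×1 = 3; c[1] = 3×3 + -2×1 = 7; c[2] = -2×3 + 2×1 = -4; c[3] = 2×3 = 6. Result coefficients: [3, 7, -4, 6] → 6s^3 - 4s^2 + 7s + 3

6s^3 - 4s^2 + 7s + 3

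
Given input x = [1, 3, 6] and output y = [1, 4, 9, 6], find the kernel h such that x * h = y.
Output length 4 = len(x) + len(h) - 1 ⇒ len(h) = 2. Solve h forward using h[k] = (y[k] - Σ_{i≥1} x[i]·h[k-i]) / x[0]: h[0] = y[0] / x[0] = 1 / 1 = 1; h[1] = (y[1] - 3×1) / x[0] = (4 - 3×1) / 1 = 1. So h = [1, 1]. Forward-check [1, 3, 6] * [1, 1]: y[0] = 1×1 = 1; y[1] = 1×1 + 3×1 = 4; y[2] = 3×1 + 6×1 = 9; y[3] = 6×1 = 6 → [1, 4, 9, 6] ✓

[1, 1]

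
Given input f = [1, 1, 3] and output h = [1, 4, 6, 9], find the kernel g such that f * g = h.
Output length 4 = len(f) + len(g) - 1 ⇒ len(g) = 2. Solve g forward using g[k] = (h[k] - Σ_{i≥1} f[i]·g[k-i]) / f[0]: g[0] = h[0] / f[0] = 1 / 1 = 1; g[1] = (h[1] - 1×1) / f[0] = (4 - 1×1) / 1 = 3. So g = [1, 3]. Forward-check [1, 1, 3] * [1, 3]: h[0] = 1×1 = 1; h[1] = 1×3 + 1×1 = 4; h[2] = 1×3 + 3×1 = 6; h[3] = 3×3 = 9 → [1, 4, 6, 9] ✓

[1, 3]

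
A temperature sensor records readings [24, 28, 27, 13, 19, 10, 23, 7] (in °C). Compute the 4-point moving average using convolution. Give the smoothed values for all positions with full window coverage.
4-point moving average kernel = [1, 1, 1, 1]. Apply in 'valid' mode (full window coverage): avg[0] = (24 + 28 + 27 + 13) / 4 = 23.0; avg[1] = (28 + 27 + 13 + 19) / 4 = 21.75; avg[2] = (27 + 13 + 19 + 10) / 4 = 17.25; avg[3] = (13 + 19 + 10 + 23) / 4 = 16.25; avg[4] = (19 + 10 + 23 + 7) / 4 = 14.75. Smoothed values: [23.0, 21.75, 17.25, 16.25, 14.75]

[23.0, 21.75, 17.25, 16.25, 14.75]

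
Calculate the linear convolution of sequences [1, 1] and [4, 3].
y[0] = 1×4 = 4; y[1] = 1×3 + 1×4 = 7; y[2] = 1×3 = 3

[4, 7, 3]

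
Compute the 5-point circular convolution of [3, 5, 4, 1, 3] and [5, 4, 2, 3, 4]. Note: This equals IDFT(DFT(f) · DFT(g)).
Either evaluate y[k] = Σ_j f[j]·g[(k-j) mod 5] directly, or use IDFT(DFT(f) · DFT(g)). y[0] = 3×5 + 5×4 + 4×3 + 1×2 + 3×4 = 61; y[1] = 3×4 + 5×5 + 4×4 + 1×3 + 3×2 = 62; y[2] = 3×2 + 5×4 + 4×5 + 1×4 + 3×3 = 59; y[3] = 3×3 + 5×2 + 4×4 + 1×5 + 3×4 = 52; y[4] = 3×4 + 5×3 + 4×2 + 1×4 + 3×5 = 54. Result: [61, 62, 59, 52, 54]

[61, 62, 59, 52, 54]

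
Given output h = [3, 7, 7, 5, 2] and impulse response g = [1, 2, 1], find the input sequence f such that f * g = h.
Deconvolve h=[3, 7, 7, 5, 2] by g=[1, 2, 1]. Since g[0]=1, solve forward: f[0] = h[0] / 1 = 3; f[1] = (h[1] - 3×2) / 1 = 1; f[2] = (h[2] - 1×2 - 3×1) / 1 = 2. So f = [3, 1, 2]. Check by forward convolution: h[0] = 3×1 = 3; h[1] = 3×2 + 1×1 = 7; h[2] = 3×1 + 1×2 + 2×1 = 7; h[3] = 1×1 + 2×2 = 5; h[4] = 2×1 = 2

[3, 1, 2]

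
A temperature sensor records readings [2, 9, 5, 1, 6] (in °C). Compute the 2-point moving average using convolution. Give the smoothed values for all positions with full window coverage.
2-point moving average kernel = [1, 1]. Apply in 'valid' mode (full window coverage): avg[0] = (2 + 9) / 2 = 5.5; avg[1] = (9 + 5) / 2 = 7.0; avg[2] = (5 + 1) / 2 = 3.0; avg[3] = (1 + 6) / 2 = 3.5. Smoothed values: [5.5, 7.0, 3.0, 3.5]

[5.5, 7.0, 3.0, 3.5]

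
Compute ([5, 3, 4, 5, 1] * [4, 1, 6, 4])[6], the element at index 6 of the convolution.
Use y[k] = Σ_i a[i]·b[k-i] at k=6. y[6] = 5×4 + 1×6 = 26

26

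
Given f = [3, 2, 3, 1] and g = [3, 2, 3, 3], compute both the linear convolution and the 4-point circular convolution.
Linear: y_lin[0] = 3×3 = 9; y_lin[1] = 3×2 + 2×3 = 12; y_lin[2] = 3×3 + 2×2 + 3×3 = 22; y_lin[3] = 3×3 + 2×3 + 3×2 + 1×3 = 24; y_lin[4] = 2×3 + 3×3 + 1×2 = 17; y_lin[5] = 3×3 + 1×3 = 12; y_lin[6] = 1×3 = 3 → [9, 12, 22, 24, 17, 12, 3]. Circular (length 4): y[0] = 3×3 + 2×3 + 3×3 + 1×2 = 26; y[1] = 3×2 + 2×3 + 3×3 + 1×3 = 24; y[2] = 3×3 + 2×2 + 3×3 + 1×3 = 25; y[3] = 3×3 + 2×3 + 3×2 + 1×3 = 24 → [26, 24, 25, 24]

Linear: [9, 12, 22, 24, 17, 12, 3], Circular: [26, 24, 25, 24]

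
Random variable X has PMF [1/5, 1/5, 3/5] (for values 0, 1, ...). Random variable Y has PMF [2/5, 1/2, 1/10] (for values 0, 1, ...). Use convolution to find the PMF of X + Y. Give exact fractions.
P(X+Y=k) = Σ_i P(X=i)·P(Y=k-i) — a convolution of [1/5, 1/5, 3/5] and [2/5, 1/2, 1/10]. P(X+Y=0) = (1/5)×(2/5) = 2/25; P(X+Y=1) = (1/5)×(1/2) + (1/5)×(2/5) = 1/10 + 2/25 = 9/50; P(X+Y=2) = (1/5)×(1/10) + (1/5)×(1/2) + (3/5)×(2/5) = 1/50 + 1/10 + 6/25 = 9/25; P(X+Y=3) = (1/5)×(1/10) + (3/5)×(1/2) = 1/50 + 3/10 = 8/25; P(X+Y=4) = (3/5)×(1/10) = 3/50. PMF: [2/25, 9/50, 9/25, 8/25, 3/50] (sums to 1 ✓)

[2/25, 9/50, 9/25, 8/25, 3/50]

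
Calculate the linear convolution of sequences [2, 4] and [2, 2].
y[0] = 2×2 = 4; y[1] = 2×2 + 4×2 = 12; y[2] = 4×2 = 8

[4, 12, 8]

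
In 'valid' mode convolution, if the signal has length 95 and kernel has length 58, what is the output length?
'Valid' mode counts only positions where the kernel fully overlaps the signal: m - n + 1 = 95 - 58 + 1 = 38

38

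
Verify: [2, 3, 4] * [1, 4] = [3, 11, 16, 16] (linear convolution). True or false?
Recompute linear convolution of [2, 3, 4] and [1, 4]: y[0] = 2×1 = 2; y[1] = 2×4 + 3×1 = 11; y[2] = 3×4 + 4×1 = 16; y[3] = 4×4 = 16 → [2, 11, 16, 16]. Compare to given [3, 11, 16, 16]: they differ at index 0: given 3, correct 2, so answer: No

No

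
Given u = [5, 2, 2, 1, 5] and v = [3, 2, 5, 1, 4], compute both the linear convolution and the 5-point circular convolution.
Linear: y_lin[0] = 5×3 = 15; y_lin[1] = 5×2 + 2×3 = 16; y_lin[2] = 5×5 + 2×2 + 2×3 = 35; y_lin[3] = 5×1 + 2×5 + 2×2 + 1×3 = 22; y_lin[4] = 5×4 + 2×1 + 2×5 + 1×2 + 5×3 = 49; y_lin[5] = 2×4 + 2×1 + 1×5 + 5×2 = 25; y_lin[6] = 2×4 + 1×1 + 5×5 = 34; y_lin[7] = 1×4 + 5×1 = 9; y_lin[8] = 5×4 = 20 → [15, 16, 35, 22, 49, 25, 34, 9, 20]. Circular (length 5): y[0] = 5×3 + 2×4 + 2×1 + 1×5 + 5×2 = 40; y[1] = 5×2 + 2×3 + 2×4 + 1×1 + 5×5 = 50; y[2] = 5×5 + 2×2 + 2×3 + 1×4 + 5×1 = 44; y[3] = 5×1 + 2×5 + 2×2 + 1×3 + 5×4 = 42; y[4] = 5×4 + 2×1 + 2×5 + 1×2 + 5×3 = 49 → [40, 50, 44, 42, 49]

Linear: [15, 16, 35, 22, 49, 25, 34, 9, 20], Circular: [40, 50, 44, 42, 49]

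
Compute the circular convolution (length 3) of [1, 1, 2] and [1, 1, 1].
Use y[k] = Σ_j x[j]·h[(k-j) mod 3]. y[0] = 1×1 + 1×1 + 2×1 = 4; y[1] = 1×1 + 1×1 + 2×1 = 4; y[2] = 1×1 + 1×1 + 2×1 = 4. Result: [4, 4, 4]

[4, 4, 4]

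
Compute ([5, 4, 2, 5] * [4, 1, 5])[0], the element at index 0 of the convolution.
Use y[k] = Σ_i a[i]·b[k-i] at k=0. y[0] = 5×4 = 20

20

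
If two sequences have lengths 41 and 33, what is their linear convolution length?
Linear/full convolution length: m + n - 1 = 41 + 33 - 1 = 73

73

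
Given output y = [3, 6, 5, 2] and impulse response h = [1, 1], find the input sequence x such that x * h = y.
Deconvolve y=[3, 6, 5, 2] by h=[1, 1]. Since h[0]=1, solve forward: x[0] = y[0] / 1 = 3; x[1] = (y[1] - 3×1) / 1 = 3; x[2] = (y[2] - 3×1) / 1 = 2. So x = [3, 3, 2]. Check by forward convolution: y[0] = 3×1 = 3; y[1] = 3×1 + 3×1 = 6; y[2] = 3×1 + 2×1 = 5; y[3] = 2×1 = 2

[3, 3, 2]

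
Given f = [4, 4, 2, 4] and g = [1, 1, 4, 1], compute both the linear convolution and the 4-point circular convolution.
Linear: y_lin[0] = 4×1 = 4; y_lin[1] = 4×1 + 4×1 = 8; y_lin[2] = 4×4 + 4×1 + 2×1 = 22; y_lin[3] = 4×1 + 4×4 + 2×1 + 4×1 = 26; y_lin[4] = 4×1 + 2×4 + 4×1 = 16; y_lin[5] = 2×1 + 4×4 = 18; y_lin[6] = 4×1 = 4 → [4, 8, 22, 26, 16, 18, 4]. Circular (length 4): y[0] = 4×1 + 4×1 + 2×4 + 4×1 = 20; y[1] = 4×1 + 4×1 + 2×1 + 4×4 = 26; y[2] = 4×4 + 4×1 + 2×1 + 4×1 = 26; y[3] = 4×1 + 4×4 + 2×1 + 4×1 = 26 → [20, 26, 26, 26]

Linear: [4, 8, 22, 26, 16, 18, 4], Circular: [20, 26, 26, 26]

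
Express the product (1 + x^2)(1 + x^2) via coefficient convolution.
Ascending coefficients: a = [1, 0, 1], b = [1, 0, 1]. c[0] = 1×1 = 1; c[1] = 1×0 + 0×1 = 0; c[2] = 1×1 + 0×0 + 1×1 = 2; c[3] = 0×1 + 1×0 = 0; c[4] = 1×1 = 1. Result coefficients: [1, 0, 2, 0, 1] → 1 + 2x^2 + x^4

1 + 2x^2 + x^4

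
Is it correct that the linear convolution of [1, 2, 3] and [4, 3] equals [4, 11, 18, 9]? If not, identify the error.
Recompute linear convolution of [1, 2, 3] and [4, 3]: y[0] = 1×4 = 4; y[1] = 1×3 + 2×4 = 11; y[2] = 2×3 + 3×4 = 18; y[3] = 3×3 = 9 → [4, 11, 18, 9]. Given [4, 11, 18, 9] matches, so answer: Yes

Yes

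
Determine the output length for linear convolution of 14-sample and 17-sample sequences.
Linear/full convolution length: m + n - 1 = 14 + 17 - 1 = 30

30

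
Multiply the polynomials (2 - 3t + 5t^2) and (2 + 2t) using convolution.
Ascending coefficients: a = [2, -3, 5], b = [2, 2]. c[0] = 2×2 = 4; c[1] = 2×2 + -3×2 = -2; c[2] = -3×2 + 5×2 = 4; c[3] = 5×2 = 10. Result coefficients: [4, -2, 4, 10] → 4 - 2t + 4t^2 + 10t^3

4 - 2t + 4t^2 + 10t^3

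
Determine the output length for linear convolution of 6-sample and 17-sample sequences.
Linear/full convolution length: m + n - 1 = 6 + 17 - 1 = 22

22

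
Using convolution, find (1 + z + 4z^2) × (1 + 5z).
Ascending coefficients: a = [1, 1, 4], b = [1, 5]. c[0] = 1×1 = 1; c[1] = 1×5 + 1×1 = 6; c[2] = 1×5 + 4×1 = 9; c[3] = 4×5 = 20. Result coefficients: [1, 6, 9, 20] → 1 + 6z + 9z^2 + 20z^3

1 + 6z + 9z^2 + 20z^3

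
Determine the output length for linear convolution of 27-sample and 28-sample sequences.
Linear/full convolution length: m + n - 1 = 27 + 28 - 1 = 54

54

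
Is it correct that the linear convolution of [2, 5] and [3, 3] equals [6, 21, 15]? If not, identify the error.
Recompute linear convolution of [2, 5] and [3, 3]: y[0] = 2×3 = 6; y[1] = 2×3 + 5×3 = 21; y[2] = 5×3 = 15 → [6, 21, 15]. Given [6, 21, 15] matches, so answer: Yes

Yes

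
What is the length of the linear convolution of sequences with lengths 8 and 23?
Linear/full convolution length: m + n - 1 = 8 + 23 - 1 = 30

30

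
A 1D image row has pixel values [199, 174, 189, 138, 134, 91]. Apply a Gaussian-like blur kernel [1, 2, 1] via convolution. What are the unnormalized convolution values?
Convolve image row [199, 174, 189, 138, 134, 91] with kernel [1, 2, 1]: y[0] = 199×1 = 199; y[1] = 199×2 + 174×1 = 572; y[2] = 199×1 + 174×2 + 189×1 = 736; y[3] = 174×1 + 189×2 + 138×1 = 690; y[4] = 189×1 + 138×2 + 134×1 = 599; y[5] = 138×1 + 134×2 + 91×1 = 497; y[6] = 134×1 + 91×2 = 316; y[7] = 91×1 = 91 → [199, 572, 736, 690, 599, 497, 316, 91]. Normalization factor = sum(kernel) = 4.

[199, 572, 736, 690, 599, 497, 316, 91]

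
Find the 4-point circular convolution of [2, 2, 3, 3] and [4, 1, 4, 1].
Use y[k] = Σ_j a[j]·b[(k-j) mod 4]. y[0] = 2×4 + 2×1 + 3×4 + 3×1 = 25; y[1] = 2×1 + 2×4 + 3×1 + 3×4 = 25; y[2] = 2×4 + 2×1 + 3×4 + 3×1 = 25; y[3] = 2×1 + 2×4 + 3×1 + 3×4 = 25. Result: [25, 25, 25, 25]

[25, 25, 25, 25]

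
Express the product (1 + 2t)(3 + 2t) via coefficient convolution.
Ascending coefficients: a = [1, 2], b = [3, 2]. c[0] = 1×3 = 3; c[1] = 1×2 + 2×3 = 8; c[2] = 2×2 = 4. Result coefficients: [3, 8, 4] → 3 + 8t + 4t^2

3 + 8t + 4t^2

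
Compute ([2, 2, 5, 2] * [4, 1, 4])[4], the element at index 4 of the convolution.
Use y[k] = Σ_i a[i]·b[k-i] at k=4. y[4] = 5×4 + 2×1 = 22

22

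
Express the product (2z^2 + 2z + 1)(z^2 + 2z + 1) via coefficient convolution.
Ascending coefficients: a = [1, 2, 2], b = [1, 2, 1]. c[0] = 1×1 = 1; c[1] = 1×2 + 2×1 = 4; c[2] = 1×1 + 2×2 + 2×1 = 7; c[3] = 2×1 + 2×2 = 6; c[4] = 2×1 = 2. Result coefficients: [1, 4, 7, 6, 2] → 2z^4 + 6z^3 + 7z^2 + 4z + 1

2z^4 + 6z^3 + 7z^2 + 4z + 1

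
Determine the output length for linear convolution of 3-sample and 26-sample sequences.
Linear/full convolution length: m + n - 1 = 3 + 26 - 1 = 28

28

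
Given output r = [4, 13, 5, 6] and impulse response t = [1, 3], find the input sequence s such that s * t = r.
Deconvolve r=[4, 13, 5, 6] by t=[1, 3]. Since t[0]=1, solve forward: s[0] = r[0] / 1 = 4; s[1] = (r[1] - 4×3) / 1 = 1; s[2] = (r[2] - 1×3) / 1 = 2. So s = [4, 1, 2]. Check by forward convolution: r[0] = 4×1 = 4; r[1] = 4×3 + 1×1 = 13; r[2] = 1×3 + 2×1 = 5; r[3] = 2×3 = 6

[4, 1, 2]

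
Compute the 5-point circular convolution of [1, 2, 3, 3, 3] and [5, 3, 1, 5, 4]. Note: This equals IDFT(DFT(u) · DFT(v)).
Either evaluate y[k] = Σ_j u[j]·v[(k-j) mod 5] directly, or use IDFT(DFT(u) · DFT(v)). y[0] = 1×5 + 2×4 + 3×5 + 3×1 + 3×3 = 40; y[1] = 1×3 + 2×5 + 3×4 + 3×5 + 3×1 = 43; y[2] = 1×1 + 2×3 + 3×5 + 3×4 + 3×5 = 49; y[3] = 1×5 + 2×1 + 3×3 + 3×5 + 3×4 = 43; y[4] = 1×4 + 2×5 + 3×1 + 3×3 + 3×5 = 41. Result: [40, 43, 49, 43, 41]

[40, 43, 49, 43, 41]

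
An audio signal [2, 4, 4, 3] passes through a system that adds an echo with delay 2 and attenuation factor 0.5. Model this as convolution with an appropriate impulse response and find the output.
Direct-path + delayed-attenuated-path model → impulse response h = [1, 0, 0.5] (1 at lag 0, 0.5 at lag 2). Output y[n] = x[n] + 0.5·x[n - 2] (with x[n] = 0 outside 0..3): y[0] = 2 + 0.5×0 = 2; y[1] = 4 + 0.5×0 = 4; y[2] = 4 + 0.5×2 = 5.0; y[3] = 3 + 0.5×4 = 5.0; y[4] = 0 + 0.5×4 = 2.0; y[5] = 0 + 0.5×3 = 1.5. So y = [2, 4, 5.0, 5.0, 2.0, 1.5]

[2, 4, 5.0, 5.0, 2.0, 1.5]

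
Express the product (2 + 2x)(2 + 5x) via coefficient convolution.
Ascending coefficients: a = [2, 2], b = [2, 5]. c[0] = 2×2 = 4; c[1] = 2×5 + 2×2 = 14; c[2] = 2×5 = 10. Result coefficients: [4, 14, 10] → 4 + 14x + 10x^2

4 + 14x + 10x^2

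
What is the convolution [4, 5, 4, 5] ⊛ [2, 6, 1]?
y[0] = 4×2 = 8; y[1] = 4×6 + 5×2 = 34; y[2] = 4×1 + 5×6 + 4×2 = 42; y[3] = 5×1 + 4×6 + 5×2 = 39; y[4] = 4×1 + 5×6 = 34; y[5] = 5×1 = 5

[8, 34, 42, 39, 34, 5]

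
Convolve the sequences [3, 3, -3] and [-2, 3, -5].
y[0] = 3×-2 = -6; y[1] = 3×3 + 3×-2 = 3; y[2] = 3×-5 + 3×3 + -3×-2 = 0; y[3] = 3×-5 + -3×3 = -24; y[4] = -3×-5 = 15

[-6, 3, 0, -24, 15]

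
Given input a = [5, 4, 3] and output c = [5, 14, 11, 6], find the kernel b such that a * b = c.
Output length 4 = len(a) + len(b) - 1 ⇒ len(b) = 2. Solve b forward using b[k] = (c[k] - Σ_{i≥1} a[i]·b[k-i]) / a[0]: b[0] = c[0] / a[0] = 5 / 5 = 1; b[1] = (c[1] - 4×1) / a[0] = (14 - 4×1) / 5 = 2. So b = [1, 2]. Forward-check [5, 4, 3] * [1, 2]: c[0] = 5×1 = 5; c[1] = 5×2 + 4×1 = 14; c[2] = 4×2 + 3×1 = 11; c[3] = 3×2 = 6 → [5, 14, 11, 6] ✓

[1, 2]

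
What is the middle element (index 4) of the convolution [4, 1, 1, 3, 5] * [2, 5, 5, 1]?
Use y[k] = Σ_i a[i]·b[k-i] at k=4. y[4] = 1×1 + 1×5 + 3×5 + 5×2 = 31

31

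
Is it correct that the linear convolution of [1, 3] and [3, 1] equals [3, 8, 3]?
Recompute linear convolution of [1, 3] and [3, 1]: y[0] = 1×3 = 3; y[1] = 1×1 + 3×3 = 10; y[2] = 3×1 = 3 → [3, 10, 3]. Compare to given [3, 8, 3]: they differ at index 1: given 8, correct 10, so answer: No

No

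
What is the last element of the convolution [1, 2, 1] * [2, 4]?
Use y[k] = Σ_i a[i]·b[k-i] at k=3. y[3] = 1×4 = 4

4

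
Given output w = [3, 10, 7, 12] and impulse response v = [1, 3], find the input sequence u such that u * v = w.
Deconvolve w=[3, 10, 7, 12] by v=[1, 3]. Since v[0]=1, solve forward: u[0] = w[0] / 1 = 3; u[1] = (w[1] - 3×3) / 1 = 1; u[2] = (w[2] - 1×3) / 1 = 4. So u = [3, 1, 4]. Check by forward convolution: w[0] = 3×1 = 3; w[1] = 3×3 + 1×1 = 10; w[2] = 1×3 + 4×1 = 7; w[3] = 4×3 = 12

[3, 1, 4]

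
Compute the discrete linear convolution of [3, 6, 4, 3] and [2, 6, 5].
y[0] = 3×2 = 6; y[1] = 3×6 + 6×2 = 30; y[2] = 3×5 + 6×6 + 4×2 = 59; y[3] = 6×5 + 4×6 + 3×2 = 60; y[4] = 4×5 + 3×6 = 38; y[5] = 3×5 = 15

[6, 30, 59, 60, 38, 15]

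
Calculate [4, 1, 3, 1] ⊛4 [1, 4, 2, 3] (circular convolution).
Use y[k] = Σ_j f[j]·g[(k-j) mod 4]. y[0] = 4×1 + 1×3 + 3×2 + 1×4 = 17; y[1] = 4×4 + 1×1 + 3×3 + 1×2 = 28; y[2] = 4×2 + 1×4 + 3×1 + 1×3 = 18; y[3] = 4×3 + 1×2 + 3×4 + 1×1 = 27. Result: [17, 28, 18, 27]

[17, 28, 18, 27]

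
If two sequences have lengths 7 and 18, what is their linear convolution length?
Linear/full convolution length: m + n - 1 = 7 + 18 - 1 = 24

24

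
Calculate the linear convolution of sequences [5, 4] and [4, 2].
y[0] = 5×4 = 20; y[1] = 5×2 + 4×4 = 26; y[2] = 4×2 = 8

[20, 26, 8]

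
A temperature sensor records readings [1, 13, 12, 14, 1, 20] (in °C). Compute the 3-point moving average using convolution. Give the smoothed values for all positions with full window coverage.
3-point moving average kernel = [1, 1, 1]. Apply in 'valid' mode (full window coverage): avg[0] = (1 + 13 + 12) / 3 = 8.67; avg[1] = (13 + 12 + 14) / 3 = 13.0; avg[2] = (12 + 14 + 1) / 3 = 9.0; avg[3] = (14 + 1 + 20) / 3 = 11.67. Smoothed values: [8.67, 13.0, 9.0, 11.67]

[8.67, 13.0, 9.0, 11.67]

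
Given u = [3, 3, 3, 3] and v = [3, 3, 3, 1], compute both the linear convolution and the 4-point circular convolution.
Linear: y_lin[0] = 3×3 = 9; y_lin[1] = 3×3 + 3×3 = 18; y_lin[2] = 3×3 + 3×3 + 3×3 = 27; y_lin[3] = 3×1 + 3×3 + 3×3 + 3×3 = 30; y_lin[4] = 3×1 + 3×3 + 3×3 = 21; y_lin[5] = 3×1 + 3×3 = 12; y_lin[6] = 3×1 = 3 → [9, 18, 27, 30, 21, 12, 3]. Circular (length 4): y[0] = 3×3 + 3×1 + 3×3 + 3×3 = 30; y[1] = 3×3 + 3×3 + 3×1 + 3×3 = 30; y[2] = 3×3 + 3×3 + 3×3 + 3×1 = 30; y[3] = 3×1 + 3×3 + 3×3 + 3×3 = 30 → [30, 30, 30, 30]

Linear: [9, 18, 27, 30, 21, 12, 3], Circular: [30, 30, 30, 30]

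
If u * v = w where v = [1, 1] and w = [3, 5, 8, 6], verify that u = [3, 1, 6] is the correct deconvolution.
Forward-compute [3, 1, 6] * [1, 1]: w[0] = 3×1 = 3; w[1] = 3×1 + 1×1 = 4; w[2] = 1×1 + 6×1 = 7; w[3] = 6×1 = 6 → [3, 4, 7, 6]. Does not match given w = [3, 5, 8, 6].

Not verified. [3, 1, 6] * [1, 1] = [3, 4, 7, 6], which differs from [3, 5, 8, 6] at index 1.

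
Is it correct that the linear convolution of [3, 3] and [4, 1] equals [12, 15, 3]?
Recompute linear convolution of [3, 3] and [4, 1]: y[0] = 3×4 = 12; y[1] = 3×1 + 3×4 = 15; y[2] = 3×1 = 3 → [12, 15, 3]. Given [12, 15, 3] matches, so answer: Yes

Yes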